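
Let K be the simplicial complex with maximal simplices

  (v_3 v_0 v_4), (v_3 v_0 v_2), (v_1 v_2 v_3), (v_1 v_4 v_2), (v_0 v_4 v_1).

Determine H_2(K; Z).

H_2 ≅ 0.

K has 5 vertices, 10 edges, 5 triangles.
rank ∂_2 = 5, rank ∂_3 = 0 ⇒ b_2 = 5 − 5 − 0 = 0. So H_2 = 0.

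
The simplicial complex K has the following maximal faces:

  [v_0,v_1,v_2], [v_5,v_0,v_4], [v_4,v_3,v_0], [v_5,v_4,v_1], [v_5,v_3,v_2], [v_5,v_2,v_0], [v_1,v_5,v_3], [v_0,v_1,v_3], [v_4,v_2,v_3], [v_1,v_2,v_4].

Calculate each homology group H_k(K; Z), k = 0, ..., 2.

Fix the vertex order v_0 < v_1 < v_2 < v_3 < v_4 < v_5 and write every simplex with vertices in increasing order. Then dim K = 2 and the simplices of K are:

  0-simplices (6): [v_0], [v_1], [v_2], [v_3], [v_4], [v_5]
  1-simplices (15): (15 of them)
  2-simplices (10): [v_0,v_1,v_2], [v_0,v_1,v_3], [v_0,v_2,v_5], [v_0,v_3,v_4], [v_0,v_4,v_5], [v_1,v_2,v_4], [v_1,v_3,v_5], [v_1,v_4,v_5], [v_2,v_3,v_4], [v_2,v_3,v_5]

so the chain groups are C_0 ≅ Z^6, C_1 ≅ Z^15, C_2 ≅ Z^10.

The boundary map ∂_1: C_1 → C_0 maps an edge to its endpoints' difference, ∂[p,q] = q − p. For instance
  ∂[v_2,v_5] = [v_5] − [v_2].
The 6×15 boundary matrix has rank 5 and Smith normal form diag(1,1,1,1,1).

Boundary ∂_2: C_2 → C_1 acts by ∂[p,q,r] = [q,r] − [p,r] + [p,q]. For instance
  ∂[v_1,v_4,v_5] = [v_4,v_5] − [v_1,v_5] + [v_1,v_4],
  ∂[v_0,v_4,v_5] = [v_4,v_5] − [v_0,v_5] + [v_0,v_4].
As a 15×10 matrix over Z this has rank 10, with invariant factors (1,1,1,1,1,1,1,1,1,2).

Reading off H_k = ker ∂_k / im ∂_{k+1}:

  H_0: rank C_0 − rank ∂_1 = 6 − 5 = 1, and the invariant factors of ∂_1 are all 1, so H_0 ≅ Z.
  H_1: rank ker ∂_1 − rank ∂_2 = (15 − 5) − 10 = 0, and ∂_2 has invariant factor 2 > 1, so H_1 ≅ Z/2.
  H_2: rank ker ∂_2 − rank ∂_3 = (10 − 10) − 0 = 0, and there is no ∂_3, so H_2 ≅ 0.

H_0 = Z,  H_1 = Z/2,  H_2 = 0.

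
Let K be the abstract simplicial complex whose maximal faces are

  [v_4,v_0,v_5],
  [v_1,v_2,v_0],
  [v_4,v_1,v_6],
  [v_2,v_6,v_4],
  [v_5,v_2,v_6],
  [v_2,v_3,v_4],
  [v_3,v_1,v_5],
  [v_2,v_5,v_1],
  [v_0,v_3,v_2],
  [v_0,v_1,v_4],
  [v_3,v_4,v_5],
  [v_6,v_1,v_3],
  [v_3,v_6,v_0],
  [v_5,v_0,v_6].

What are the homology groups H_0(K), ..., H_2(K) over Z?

H_0 ≅ Z,  H_1 ≅ Z^2,  H_2 ≅ Z.

Fix the vertex order v_0 < v_1 < v_2 < v_3 < v_4 < v_5 < v_6 and write every simplex with vertices in increasing order. Then dim K = 2 and the simplices of K are:

  0-simplices (7): [v_0], [v_1], [v_2], [v_3], [v_4], [v_5], [v_6]
  1-simplices (21): (21 of them)
  2-simplices (14): (14 of them)

Hence C_0 ≅ Z^7, C_1 ≅ Z^21, C_2 ≅ Z^14.

Boundary ∂_1: C_1 → C_0 sends each edge [p,q] (with p < q) to q − p.
As a 7×21 matrix over Z this has rank 6, with invariant factors (1,1,1,1,1,1).

Boundary ∂_2: C_2 → C_1 acts by ∂[p,q,r] = [q,r] − [p,r] + [p,q]. For instance
  ∂[v_0,v_1,v_4] = [v_1,v_4] − [v_0,v_4] + [v_0,v_1],
  ∂[v_0,v_4,v_5] = [v_4,v_5] − [v_0,v_5] + [v_0,v_4].
The resulting 21×14 matrix has rank 13, and its Smith normal form has invariant factors (1,1,1,1,1,1,1,1,1,1,1,1,1).

From H_k ≅ ker(∂_k) / im(∂_{k+1}) we obtain:

  H_0: rank C_0 − rank ∂_1 = 7 − 6 = 1, and the invariant factors of ∂_1 are all 1, so H_0 = Z.
  H_1: rank ker ∂_1 − rank ∂_2 = (21 − 6) − 13 = 2, and the invariant factors of ∂_2 are all 1, so H_1 = Z^2.
  H_2: rank ker ∂_2 − rank ∂_3 = (14 − 13) − 0 = 1, and there is no ∂_3, so H_2 = Z.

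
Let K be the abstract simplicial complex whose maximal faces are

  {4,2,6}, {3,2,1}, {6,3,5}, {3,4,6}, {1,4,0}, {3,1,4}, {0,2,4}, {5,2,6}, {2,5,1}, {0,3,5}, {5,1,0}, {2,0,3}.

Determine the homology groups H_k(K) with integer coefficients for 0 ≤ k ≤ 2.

Order the vertices as 0 < 1 < 2 < 3 < 4 < 5 < 6. Listing each simplex with vertices in this order, K has dimension 2 with simplices:

  0-simplices (7): [0], [1], [2], [3], [4], [5], [6]
  1-simplices (18): [0,1], [0,2], [0,3], [0,4], [0,5], [1,2], [1,3], [1,4], [1,5], [2,3], [2,4], [2,5], [2,6], [3,4], [3,5], [3,6], [4,6], [5,6]
  2-simplices (12): [0,1,4], [0,1,5], [0,2,3], [0,2,4], [0,3,5], [1,2,3], [1,2,5], [1,3,4], [2,4,6], [2,5,6], [3,4,6], [3,5,6]

Hence C_0 ≅ Z^7, C_1 ≅ Z^18, C_2 ≅ Z^12.

Boundary ∂_1: C_1 → C_0 maps an edge to its endpoints' difference, ∂[p,q] = q − p. For instance
  ∂[2,4] = [4] − [2].
As a 7×18 matrix over Z this has rank 6, with invariant factors (1,1,1,1,1,1).

∂_2: C_2 → C_1 sends each 2-simplex [p,q,r] to [q,r] − [p,r] + [p,q]. For instance
  ∂[1,3,4] = [3,4] − [1,4] + [1,3],
  ∂[1,2,3] = [2,3] − [1,3] + [1,2].
The 18×12 boundary matrix has rank 12 and Smith normal form diag(1,1,1,1,1,1,1,1,1,1,1,2).

Reading off H_k = ker ∂_k / im ∂_{k+1}:

  H_0: rank C_0 − rank ∂_1 = 7 − 6 = 1, and the invariant factors of ∂_1 are all 1, so H_0 = Z.
  H_1: rank ker ∂_1 − rank ∂_2 = (18 − 6) − 12 = 0, and ∂_2 has invariant factor 2 > 1, so H_1 = Z/2Z.
  H_2: rank ker ∂_2 − rank ∂_3 = (12 − 12) − 0 = 0, and there is no ∂_3, so H_2 = 0.

H_0 ≅ Z,  H_1 ≅ Z/2Z,  H_2 = 0.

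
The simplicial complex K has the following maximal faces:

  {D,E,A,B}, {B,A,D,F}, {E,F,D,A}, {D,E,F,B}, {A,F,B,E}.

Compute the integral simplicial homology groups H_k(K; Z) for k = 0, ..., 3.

Take the total order A < B < D < E < F on the vertex set. Then K (dimension 3) consists of the simplices:

  0-simplices (5): A, B, D, E, F
  1-simplices (10): AB, AD, AE, AF, BD, BE, BF, DE, DF, EF
  2-simplices (10): ABD, ABE, ABF, ADE, ADF, AEF, BDE, BDF, BEF, DEF
  3-simplices (5): ABDE, ABDF, ABEF, ADEF, BDEF

so the chain groups are C_0 ≅ Z^5, C_1 ≅ Z^10, C_2 ≅ Z^10, C_3 ≅ Z^5.

∂_1: C_1 → C_0 sends each edge [p,q] (with p < q) to q − p.
This gives a 5×10 integer matrix of rank 4; reducing to Smith normal form yields diagonal entries (1,1,1,1).

Boundary ∂_2: C_2 → C_1 maps a triangle to the signed sum of its edges. For instance
  ∂BEF = EF − BF + BE,
  ∂ABE = BE − AE + AB.
The resulting 10×10 matrix has rank 6, and its Smith normal form has invariant factors (1,1,1,1,1,1).

Boundary ∂_3: C_3 → C_2 sends each 3-simplex σ to the alternating sum Σ_i (−1)^i (σ with its i-th vertex removed). For instance
  ∂ABDE = BDE − ADE + ABE − ABD,
  ∂BDEF = DEF − BEF + BDF − BDE.
As a 10×5 matrix over Z this has rank 4, with invariant factors (1,1,1,1).

From H_k ≅ ker(∂_k) / im(∂_{k+1}) we obtain:

  H_0: rank C_0 − rank ∂_1 = 5 − 4 = 1, and the invariant factors of ∂_1 are all 1, so H_0 ≅ Z.
  H_1: rank ker ∂_1 − rank ∂_2 = (10 − 4) − 6 = 0, and the invariant factors of ∂_2 are all 1, so H_1 ≅ 0.
  H_2: rank ker ∂_2 − rank ∂_3 = (10 − 6) − 4 = 0, and the invariant factors of ∂_3 are all 1, so H_2 ≅ 0.
  H_3: rank ker ∂_3 − rank ∂_4 = (5 − 4) − 0 = 1, and there is no ∂_4, so H_3 ≅ Z.

H_0 ≅ Z,  H_1 = 0,  H_2 = 0,  H_3 ≅ Z.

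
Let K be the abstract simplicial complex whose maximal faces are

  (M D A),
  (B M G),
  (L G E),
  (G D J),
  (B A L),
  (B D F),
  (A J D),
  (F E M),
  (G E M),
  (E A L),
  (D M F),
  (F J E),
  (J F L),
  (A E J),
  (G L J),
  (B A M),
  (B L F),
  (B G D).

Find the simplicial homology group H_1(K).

We work with the vertex ordering A < B < D < E < F < G < J < L < M. The simplices of K, each written with vertices in increasing order, are:

  0-simplices (9): A, B, D, E, F, G, J, L, M
  1-simplices (27): AB, AD, AE, AJ, AL, AM, BD, BF, BG, BL, BM, DF, DG, DJ, DM, EF, EG, EJ, EL, EM, FJ, FL, FM, GJ, GL, GM, JL
  2-simplices (18): ABL, ABM, ADJ, ADM, AEJ, AEL, BDF, BDG, BFL, BGM, DFM, DGJ, EFJ, EFM, EGL, EGM, FJL, GJL

Hence C_0 ≅ Z^9, C_1 ≅ Z^27, C_2 ≅ Z^18.

The boundary map ∂_1: C_1 → C_0 sends each edge [p,q] (with p < q) to q − p.
The resulting 9×27 matrix has rank 8, and its Smith normal form has invariant factors (1,1,1,1,1,1,1,1).

∂_2: C_2 → C_1 acts by ∂[p,q,r] = [q,r] − [p,r] + [p,q]. For instance
  ∂AEL = EL − AL + AE,
  ∂ABM = BM − AM + AB.
The resulting 27×18 matrix has rank 18, and its Smith normal form has invariant factors (1,1,1,1,1,1,1,1,1,1,1,1,1,1,1,1,1,2).

Now H_k = ker ∂_k / im ∂_{k+1}, so:

  H_1: rank ker ∂_1 − rank ∂_2 = (27 − 8) − 18 = 1, and ∂_2 has invariant factor 2 > 1, so H_1 = Z × Z/2.

H_1 = Z × Z/2.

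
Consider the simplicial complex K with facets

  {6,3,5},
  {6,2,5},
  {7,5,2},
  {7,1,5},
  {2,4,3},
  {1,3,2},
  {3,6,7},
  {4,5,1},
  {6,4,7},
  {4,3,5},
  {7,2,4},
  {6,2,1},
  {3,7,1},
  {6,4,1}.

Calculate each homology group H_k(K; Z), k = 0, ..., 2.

Order the vertices as 1 < 2 < 3 < 4 < 5 < 6 < 7. Listing each simplex with vertices in this order, K has dimension 2 with simplices:

  0-simplices (7): [1], [2], [3], [4], [5], [6], [7]
  1-simplices (21): [1,2], [1,3], [1,4], [1,5], [1,6], [1,7], [2,3], [2,4], [2,5], [2,6], [2,7], [3,4], [3,5], [3,6], [3,7], [4,5], [4,6], [4,7], [5,6], [5,7], [6,7]
  2-simplices (14): [1,2,3], [1,2,6], [1,3,7], [1,4,5], [1,4,6], [1,5,7], [2,3,4], [2,4,7], [2,5,6], [2,5,7], [3,4,5], [3,5,6], [3,6,7], [4,6,7]

Hence C_0 ≅ Z^7, C_1 ≅ Z^21, C_2 ≅ Z^14.

Boundary ∂_1: C_1 → C_0 maps an edge to its endpoints' difference, ∂[p,q] = q − p.
The 7×21 boundary matrix has rank 6 and Smith normal form diag(1,1,1,1,1,1).

Boundary ∂_2: C_2 → C_1 acts by ∂[p,q,r] = [q,r] − [p,r] + [p,q]. For instance
  ∂[4,6,7] = [6,7] − [4,7] + [4,6],
  ∂[2,5,6] = [5,6] − [2,6] + [2,5].
As a 21×14 matrix over Z this has rank 13, with invariant factors (1,1,1,1,1,1,1,1,1,1,1,1,1).

Computing H_k = (kernel of ∂_k) / (image of ∂_{k+1}):

  H_0: rank C_0 − rank ∂_1 = 7 − 6 = 1, and the invariant factors of ∂_1 are all 1, so H_0 = Z.
  H_1: rank ker ∂_1 − rank ∂_2 = (21 − 6) − 13 = 2, and the invariant factors of ∂_2 are all 1, so H_1 = Z^2.
  H_2: rank ker ∂_2 − rank ∂_3 = (14 − 13) − 0 = 1, and there is no ∂_3, so H_2 = Z.

H_0 ≅ Z,  H_1 ≅ Z^2,  H_2 ≅ Z.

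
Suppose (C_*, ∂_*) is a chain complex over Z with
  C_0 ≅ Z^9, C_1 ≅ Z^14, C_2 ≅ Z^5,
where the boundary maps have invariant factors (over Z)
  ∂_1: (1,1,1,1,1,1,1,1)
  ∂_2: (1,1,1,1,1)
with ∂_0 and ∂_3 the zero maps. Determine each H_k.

H_0: b_0 = 9 − 0 − 8 = 1; torsion from ∂_1 factors > 1: none. So H_0 = Z.
H_1: b_1 = 14 − 8 − 5 = 1; torsion from ∂_2 factors > 1: none. So H_1 = Z.
H_2: b_2 = 5 − 5 − 0 = 0; torsion from ∂_3 factors > 1: none. So H_2 = 0.

H_0 = Z,  H_1 = Z,  H_2 = 0.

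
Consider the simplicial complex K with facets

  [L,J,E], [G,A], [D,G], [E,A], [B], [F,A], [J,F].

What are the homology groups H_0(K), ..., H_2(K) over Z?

Order the vertices as A < B < D < E < F < G < J < L. Listing each simplex with vertices in this order, K has dimension 2 with simplices:

  0-simplices (8): A, B, D, E, F, G, J, L
  1-simplices (8): AE, AF, AG, DG, EJ, EL, FJ, JL
  2-simplices (1): EJL

giving chain groups C_0 ≅ Z^8, C_1 ≅ Z^8, C_2 ≅ Z^1.

∂_1: C_1 → C_0 maps an edge to its endpoints' difference, ∂[p,q] = q − p.
This gives a 8×8 integer matrix of rank 6; reducing to Smith normal form yields diagonal entries (1,1,1,1,1,1).

Boundary ∂_2: C_2 → C_1 sends each 2-simplex [p,q,r] to [q,r] − [p,r] + [p,q]. For instance
  ∂EJL = JL − EL + EJ.
The 8×1 boundary matrix has rank 1 and Smith normal form diag(1).

Now H_k = ker ∂_k / im ∂_{k+1}, so:

  H_0: rank C_0 − rank ∂_1 = 8 − 6 = 2, and the invariant factors of ∂_1 are all 1, so H_0 = Z^2.
  H_1: rank ker ∂_1 − rank ∂_2 = (8 − 6) − 1 = 1, and the invariant factors of ∂_2 are all 1, so H_1 = Z.
  H_2: rank ker ∂_2 − rank ∂_3 = (1 − 1) − 0 = 0, and there is no ∂_3, so H_2 = 0.

H_0 ≅ Z^2,  H_1 ≅ Z,  H_2 = 0.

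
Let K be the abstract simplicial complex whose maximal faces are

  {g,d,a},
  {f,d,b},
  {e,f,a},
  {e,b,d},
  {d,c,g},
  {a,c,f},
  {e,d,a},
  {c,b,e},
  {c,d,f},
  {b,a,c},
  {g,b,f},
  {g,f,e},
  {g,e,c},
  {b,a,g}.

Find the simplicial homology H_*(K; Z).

Fix the vertex order a < b < c < d < e < f < g and write every simplex with vertices in increasing order. Then dim K = 2 and the simplices of K are:

  0-simplices (7): a, b, c, d, e, f, g
  1-simplices (21): ab, ac, ad, ae, af, ag, bc, bd, be, bf, bg, cd, ce, cf, cg, de, df, dg, ef, eg, fg
  2-simplices (14): abc, abg, acf, ade, adg, aef, bce, bde, bdf, bfg, cdf, cdg, ceg, efg

so the chain groups are C_0 ≅ Z^7, C_1 ≅ Z^21, C_2 ≅ Z^14.

Boundary ∂_1: C_1 → C_0 sends each edge [p,q] (with p < q) to q − p.
The 7×21 boundary matrix has rank 6 and Smith normal form diag(1,1,1,1,1,1).

The boundary map ∂_2: C_2 → C_1 sends each 2-simplex [p,q,r] to [q,r] − [p,r] + [p,q]. For instance
  ∂cdf = df − cf + cd,
  ∂ceg = eg − cg + ce.
This gives a 21×14 integer matrix of rank 13; reducing to Smith normal form yields diagonal entries (1,1,1,1,1,1,1,1,1,1,1,1,1).

Computing H_k = (kernel of ∂_k) / (image of ∂_{k+1}):

  H_0: rank C_0 − rank ∂_1 = 7 − 6 = 1, and the invariant factors of ∂_1 are all 1, so H_0 ≅ Z.
  H_1: rank ker ∂_1 − rank ∂_2 = (21 − 6) − 13 = 2, and the invariant factors of ∂_2 are all 1, so H_1 ≅ Z^2.
  H_2: rank ker ∂_2 − rank ∂_3 = (14 − 13) − 0 = 1, and there is no ∂_3, so H_2 ≅ Z.

(K is a triangulation of the torus T^2.)

H_0 = Z,  H_1 = Z^2,  H_2 = Z.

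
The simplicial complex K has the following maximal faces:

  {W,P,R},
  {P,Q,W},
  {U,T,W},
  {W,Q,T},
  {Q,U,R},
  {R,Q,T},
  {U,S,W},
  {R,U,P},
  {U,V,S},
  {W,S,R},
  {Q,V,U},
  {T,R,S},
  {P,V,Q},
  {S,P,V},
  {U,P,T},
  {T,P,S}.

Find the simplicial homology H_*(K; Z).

Order the vertices as P < Q < R < S < T < U < V < W. Listing each simplex with vertices in this order, K has dimension 2 with simplices:

  0-simplices (8): P, Q, R, S, T, U, V, W
  1-simplices (24): PQ, PR, PS, PT, PU, PV, PW, QR, QT, QU, QV, QW, RS, RT, RU, RW, ST, SU, SV, SW, TU, TW, UV, UW
  2-simplices (16): PQV, PQW, PRU, PRW, PST, PSV, PTU, QRT, QRU, QTW, QUV, RST, RSW, SUV, SUW, TUW

giving chain groups C_0 ≅ Z^8, C_1 ≅ Z^24, C_2 ≅ Z^16.

Boundary ∂_1: C_1 → C_0 is given by ∂[p,q] = [q] − [p]. For instance
  ∂ST = T − S.
This gives a 8×24 integer matrix of rank 7; reducing to Smith normal form yields diagonal entries (1,1,1,1,1,1,1).

Boundary ∂_2: C_2 → C_1 maps a triangle to the signed sum of its edges. For instance
  ∂RST = ST − RT + RS,
  ∂PRW = RW − PW + PR.
As a 24×16 matrix over Z this has rank 15, with invariant factors (1,1,1,1,1,1,1,1,1,1,1,1,1,1,1).

From H_k ≅ ker(∂_k) / im(∂_{k+1}) we obtain:

  H_0: rank C_0 − rank ∂_1 = 8 − 7 = 1, and the invariant factors of ∂_1 are all 1, so H_0 = Z.
  H_1: rank ker ∂_1 − rank ∂_2 = (24 − 7) − 15 = 2, and the invariant factors of ∂_2 are all 1, so H_1 = Z^2.
  H_2: rank ker ∂_2 − rank ∂_3 = (16 − 15) − 0 = 1, and there is no ∂_3, so H_2 = Z.

H_0 = Z,  H_1 = Z^2,  H_2 = Z.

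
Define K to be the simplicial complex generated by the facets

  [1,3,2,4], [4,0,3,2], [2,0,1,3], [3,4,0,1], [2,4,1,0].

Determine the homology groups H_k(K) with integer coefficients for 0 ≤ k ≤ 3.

We work with the vertex ordering 0 < 1 < 2 < 3 < 4. The simplices of K, each written with vertices in increasing order, are:

  0-simplices (5): [0], [1], [2], [3], [4]
  1-simplices (10): [0,1], [0,2], [0,3], [0,4], [1,2], [1,3], [1,4], [2,3], [2,4], [3,4]
  2-simplices (10): [0,1,2], [0,1,3], [0,1,4], [0,2,3], [0,2,4], [0,3,4], [1,2,3], [1,2,4], [1,3,4], [2,3,4]
  3-simplices (5): [0,1,2,3], [0,1,2,4], [0,1,3,4], [0,2,3,4], [1,2,3,4]

giving chain groups C_0 ≅ Z^5, C_1 ≅ Z^10, C_2 ≅ Z^10, C_3 ≅ Z^5.

∂_1: C_1 → C_0 sends each edge [p,q] (with p < q) to q − p.
As a 5×10 matrix over Z this has rank 4, with invariant factors (1,1,1,1).

∂_2: C_2 → C_1 maps a triangle to the signed sum of its edges. For instance
  ∂[0,2,4] = [2,4] − [0,4] + [0,2],
  ∂[1,3,4] = [3,4] − [1,4] + [1,3].
The resulting 10×10 matrix has rank 6, and its Smith normal form has invariant factors (1,1,1,1,1,1).

∂_3: C_3 → C_2 sends each 3-simplex σ to the alternating sum Σ_i (−1)^i (σ with its i-th vertex removed). For instance
  ∂[0,1,2,4] = [1,2,4] − [0,2,4] + [0,1,4] − [0,1,2],
  ∂[0,1,2,3] = [1,2,3] − [0,2,3] + [0,1,3] − [0,1,2].
The resulting 10×5 matrix has rank 4, and its Smith normal form has invariant factors (1,1,1,1).

Now H_k = ker ∂_k / im ∂_{k+1}, so:

  H_0: rank C_0 − rank ∂_1 = 5 − 4 = 1, and the invariant factors of ∂_1 are all 1, so H_0 ≅ Z.
  H_1: rank ker ∂_1 − rank ∂_2 = (10 − 4) − 6 = 0, and the invariant factors of ∂_2 are all 1, so H_1 ≅ 0.
  H_2: rank ker ∂_2 − rank ∂_3 = (10 − 6) − 4 = 0, and the invariant factors of ∂_3 are all 1, so H_2 ≅ 0.
  H_3: rank ker ∂_3 − rank ∂_4 = (5 − 4) − 0 = 1, and there is no ∂_4, so H_3 ≅ Z.

As a check, the Euler characteristic is 5 − 10 + 10 − 5 = 0, which agrees with 1 − 0 + 0 − 1 = 0.

H_0 ≅ Z,  H_1 = 0,  H_2 = 0,  H_3 ≅ Z.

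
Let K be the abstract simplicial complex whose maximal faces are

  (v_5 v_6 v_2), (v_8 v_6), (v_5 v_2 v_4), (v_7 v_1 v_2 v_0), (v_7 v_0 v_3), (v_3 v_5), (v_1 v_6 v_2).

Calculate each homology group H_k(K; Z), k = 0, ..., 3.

H_0 = Z,  H_1 = Z,  H_2 = 0,  H_3 = 0.

Order the vertices as v_0 < v_1 < v_2 < v_3 < v_4 < v_5 < v_6 < v_7 < v_8. Listing each simplex with vertices in this order, K has dimension 3 with simplices:

  0-simplices (9): [v_0], [v_1], [v_2], [v_3], [v_4], [v_5], [v_6], [v_7], [v_8]
  1-simplices (16): (16 of them)
  2-simplices (8): [v_0,v_1,v_2], [v_0,v_1,v_7], [v_0,v_2,v_7], [v_0,v_3,v_7], [v_1,v_2,v_6], [v_1,v_2,v_7], [v_2,v_4,v_5], [v_2,v_5,v_6]
  3-simplices (1): [v_0,v_1,v_2,v_7]

giving chain groups C_0 ≅ Z^9, C_1 ≅ Z^16, C_2 ≅ Z^8, C_3 ≅ Z^1.

Boundary ∂_1: C_1 → C_0 is given by ∂[p,q] = [q] − [p].
The resulting 9×16 matrix has rank 8, and its Smith normal form has invariant factors (1,1,1,1,1,1,1,1).

Boundary ∂_2: C_2 → C_1 maps a triangle to the signed sum of its edges. For instance
  ∂[v_0,v_1,v_7] = [v_1,v_7] − [v_0,v_7] + [v_0,v_1],
  ∂[v_0,v_2,v_7] = [v_2,v_7] − [v_0,v_7] + [v_0,v_2].
The 16×8 boundary matrix has rank 7 and Smith normal form diag(1,1,1,1,1,1,1).

Boundary ∂_3: C_3 → C_2 sends each 3-simplex σ to the alternating sum Σ_i (−1)^i (σ with its i-th vertex removed). For instance
  ∂[v_0,v_1,v_2,v_7] = [v_1,v_2,v_7] − [v_0,v_2,v_7] + [v_0,v_1,v_7] − [v_0,v_1,v_2].
The resulting 8×1 matrix has rank 1, and its Smith normal form has invariant factors (1).

Now H_k = ker ∂_k / im ∂_{k+1}, so:

  H_0: rank C_0 − rank ∂_1 = 9 − 8 = 1, and the invariant factors of ∂_1 are all 1, so H_0 ≅ Z.
  H_1: rank ker ∂_1 − rank ∂_2 = (16 − 8) − 7 = 1, and the invariant factors of ∂_2 are all 1, so H_1 ≅ Z.
  H_2: rank ker ∂_2 − rank ∂_3 = (8 − 7) − 1 = 0, and the invariant factors of ∂_3 are all 1, so H_2 ≅ 0.
  H_3: rank ker ∂_3 − rank ∂_4 = (1 − 1) − 0 = 0, and there is no ∂_4, so H_3 ≅ 0.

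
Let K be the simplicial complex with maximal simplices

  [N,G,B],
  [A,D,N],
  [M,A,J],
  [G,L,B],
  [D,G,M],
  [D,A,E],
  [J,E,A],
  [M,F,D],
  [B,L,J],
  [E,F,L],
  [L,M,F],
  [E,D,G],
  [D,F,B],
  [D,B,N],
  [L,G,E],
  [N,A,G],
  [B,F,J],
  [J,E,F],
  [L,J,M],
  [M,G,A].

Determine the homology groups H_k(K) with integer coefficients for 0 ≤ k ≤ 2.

Order the vertices as A < B < D < E < F < G < J < L < M < N. Listing each simplex with vertices in this order, K has dimension 2 with simplices:

  0-simplices (10): A, B, D, E, F, G, J, L, M, N
  1-simplices (30): AD, AE, AG, AJ, AM, AN, BD, BF, BG, BJ, BL, BN, DE, DF, DG, DM, DN, EF, EG, EJ, EL, FJ, FL, FM, GL, GM, GN, JL, JM, LM
  2-simplices (20): ADE, ADN, AEJ, AGM, AGN, AJM, BDF, BDN, BFJ, BGL, BGN, BJL, DEG, DFM, DGM, EFJ, EFL, EGL, FLM, JLM

so the chain groups are C_0 ≅ Z^10, C_1 ≅ Z^30, C_2 ≅ Z^20.

The boundary map ∂_1: C_1 → C_0 maps an edge to its endpoints' difference, ∂[p,q] = q − p. For instance
  ∂AE = E − A.
The 10×30 boundary matrix has rank 9 and Smith normal form diag(1,1,1,1,1,1,1,1,1).

The boundary map ∂_2: C_2 → C_1 sends each 2-simplex [p,q,r] to [q,r] − [p,r] + [p,q]. For instance
  ∂DGM = GM − DM + DG,
  ∂BJL = JL − BL + BJ.
The 30×20 boundary matrix has rank 20 and Smith normal form diag(1,1,1,1,1,1,1,1,1,1,1,1,1,1,1,1,1,1,1,2).

Reading off H_k = ker ∂_k / im ∂_{k+1}:

  H_0: rank C_0 − rank ∂_1 = 10 − 9 = 1, and the invariant factors of ∂_1 are all 1, so H_0 ≅ Z.
  H_1: rank ker ∂_1 − rank ∂_2 = (30 − 9) − 20 = 1, and ∂_2 has invariant factor 2 > 1, so H_1 ≅ Z × Z/2.
  H_2: rank ker ∂_2 − rank ∂_3 = (20 − 20) − 0 = 0, and there is no ∂_3, so H_2 ≅ 0.

(K is a triangulation of the Klein bottle.)

H_0 = Z,  H_1 = Z × Z/2,  H_2 = 0.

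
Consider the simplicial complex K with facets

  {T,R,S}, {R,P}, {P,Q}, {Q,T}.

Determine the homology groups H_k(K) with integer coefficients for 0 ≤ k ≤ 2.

Take the total order P < Q < R < S < T on the vertex set. Then K (dimension 2) consists of the simplices:

  0-simplices (5): P, Q, R, S, T
  1-simplices (6): PQ, PR, QT, RS, RT, ST
  2-simplices (1): RST

so the chain groups are C_0 ≅ Z^5, C_1 ≅ Z^6, C_2 ≅ Z^1.

Boundary ∂_1: C_1 → C_0 sends each edge [p,q] (with p < q) to q − p. For instance
  ∂RT = T − R.
The 5×6 boundary matrix has rank 4 and Smith normal form diag(1,1,1,1).

The boundary map ∂_2: C_2 → C_1 maps a triangle to the signed sum of its edges. For instance
  ∂RST = ST − RT + RS.
The resulting 6×1 matrix has rank 1, and its Smith normal form has invariant factors (1).

Computing H_k = (kernel of ∂_k) / (image of ∂_{k+1}):

  H_0: rank C_0 − rank ∂_1 = 5 − 4 = 1, and the invariant factors of ∂_1 are all 1, so H_0 = Z.
  H_1: rank ker ∂_1 − rank ∂_2 = (6 − 4) − 1 = 1, and the invariant factors of ∂_2 are all 1, so H_1 = Z.
  H_2: rank ker ∂_2 − rank ∂_3 = (1 − 1) − 0 = 0, and there is no ∂_3, so H_2 = 0.

H_0 ≅ Z,  H_1 ≅ Z,  H_2 = 0.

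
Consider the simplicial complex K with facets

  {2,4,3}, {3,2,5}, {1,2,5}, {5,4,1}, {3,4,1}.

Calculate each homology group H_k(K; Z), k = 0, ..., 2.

H_0 ≅ Z,  H_1 ≅ Z,  H_2 = 0.

K has 5 vertices, 10 edges, 5 triangles.
rank ∂_0 = 0, rank ∂_1 = 4 ⇒ b_0 = 5 − 0 − 4 = 1; all invariant factors of ∂_1 are 1 so no torsion. So H_0 = Z.
rank ∂_1 = 4, rank ∂_2 = 5 ⇒ b_1 = 10 − 4 − 5 = 1; all invariant factors of ∂_2 are 1 so no torsion. So H_1 = Z.
rank ∂_2 = 5, rank ∂_3 = 0 ⇒ b_2 = 5 − 5 − 0 = 0. So H_2 = 0.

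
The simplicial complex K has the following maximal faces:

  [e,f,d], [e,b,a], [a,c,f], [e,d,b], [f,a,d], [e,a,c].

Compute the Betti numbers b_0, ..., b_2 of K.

K has 6 vertices, 12 edges, 6 triangles.
rank ∂_0 = 0, rank ∂_1 = 5 ⇒ b_0 = 6 − 0 − 5 = 1; all invariant factors of ∂_1 are 1 so no torsion. So H_0 ≅ Z.
rank ∂_1 = 5, rank ∂_2 = 6 ⇒ b_1 = 12 − 5 − 6 = 1; all invariant factors of ∂_2 are 1 so no torsion. So H_1 ≅ Z.
rank ∂_2 = 6, rank ∂_3 = 0 ⇒ b_2 = 6 − 6 − 0 = 0. So H_2 ≅ 0.

b_0 = 1, b_1 = 1, b_2 = 0.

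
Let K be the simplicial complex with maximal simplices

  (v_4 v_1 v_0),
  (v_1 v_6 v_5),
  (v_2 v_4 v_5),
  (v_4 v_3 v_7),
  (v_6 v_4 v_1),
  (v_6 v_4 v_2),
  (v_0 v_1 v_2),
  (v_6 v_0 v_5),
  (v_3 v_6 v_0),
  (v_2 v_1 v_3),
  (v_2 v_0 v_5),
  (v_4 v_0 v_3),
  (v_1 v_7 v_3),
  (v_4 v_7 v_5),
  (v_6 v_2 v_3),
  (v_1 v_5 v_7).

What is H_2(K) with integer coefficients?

Order the vertices as v_0 < v_1 < v_2 < v_3 < v_4 < v_5 < v_6 < v_7. Listing each simplex with vertices in this order, K has dimension 2 with simplices:

  0-simplices (8): [v_0], [v_1], [v_2], [v_3], [v_4], [v_5], [v_6], [v_7]
  1-simplices (24): (24 of them)
  2-simplices (16): (16 of them)

giving chain groups C_0 ≅ Z^8, C_1 ≅ Z^24, C_2 ≅ Z^16.

The boundary map ∂_1: C_1 → C_0 sends each edge [p,q] (with p < q) to q − p. For instance
  ∂[v_5,v_7] = [v_7] − [v_5].
This gives a 8×24 integer matrix of rank 7; reducing to Smith normal form yields diagonal entries (1,1,1,1,1,1,1).

Boundary ∂_2: C_2 → C_1 acts by ∂[p,q,r] = [q,r] − [p,r] + [p,q]. For instance
  ∂[v_2,v_4,v_6] = [v_4,v_6] − [v_2,v_6] + [v_2,v_4],
  ∂[v_1,v_3,v_7] = [v_3,v_7] − [v_1,v_7] + [v_1,v_3].
This gives a 24×16 integer matrix of rank 15; reducing to Smith normal form yields diagonal entries (1,1,1,1,1,1,1,1,1,1,1,1,1,1,1).

Reading off H_k = ker ∂_k / im ∂_{k+1}:

  H_2: rank ker ∂_2 − rank ∂_3 = (16 − 15) − 0 = 1, and there is no ∂_3, so H_2 ≅ Z.

H_2 = Z.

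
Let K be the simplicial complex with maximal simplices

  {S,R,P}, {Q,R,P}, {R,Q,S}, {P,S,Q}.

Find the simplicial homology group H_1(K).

H_1 ≅ 0.

Fix the vertex order P < Q < R < S and write every simplex with vertices in increasing order. Then dim K = 2 and the simplices of K are:

  0-simplices (4): P, Q, R, S
  1-simplices (6): PQ, PR, PS, QR, QS, RS
  2-simplices (4): PQR, PQS, PRS, QRS

Hence C_0 ≅ Z^4, C_1 ≅ Z^6, C_2 ≅ Z^4.

∂_1: C_1 → C_0 sends each edge [p,q] (with p < q) to q − p. For instance
  ∂PS = S − P.
The resulting 4×6 matrix has rank 3, and its Smith normal form has invariant factors (1,1,1).

Boundary ∂_2: C_2 → C_1 maps a triangle to the signed sum of its edges. For instance
  ∂PRS = RS − PS + PR,
  ∂PQS = QS − PS + PQ.
The resulting 6×4 matrix has rank 3, and its Smith normal form has invariant factors (1,1,1).

Reading off H_k = ker ∂_k / im ∂_{k+1}:

  H_1: rank ker ∂_1 − rank ∂_2 = (6 − 3) − 3 = 0, and the invariant factors of ∂_2 are all 1, so H_1 ≅ 0.

(K is a triangulation of the 2-sphere S^2.)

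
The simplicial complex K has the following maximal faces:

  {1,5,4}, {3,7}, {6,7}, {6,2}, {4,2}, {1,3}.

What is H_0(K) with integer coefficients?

H_0 = Z.

Fix the vertex order 1 < 2 < 3 < 4 < 5 < 6 < 7 and write every simplex with vertices in increasing order. Then dim K = 2 and the simplices of K are:

  0-simplices (7): [1], [2], [3], [4], [5], [6], [7]
  1-simplices (8): [1,3], [1,4], [1,5], [2,4], [2,6], [3,7], [4,5], [6,7]
  2-simplices (1): [1,4,5]

so the chain groups are C_0 ≅ Z^7, C_1 ≅ Z^8, C_2 ≅ Z^1.

The boundary map ∂_1: C_1 → C_0 sends each edge [p,q] (with p < q) to q − p.
This gives a 7×8 integer matrix of rank 6; reducing to Smith normal form yields diagonal entries (1,1,1,1,1,1).

Boundary ∂_2: C_2 → C_1 sends each 2-simplex [p,q,r] to [q,r] − [p,r] + [p,q]. For instance
  ∂[1,4,5] = [4,5] − [1,5] + [1,4].
The 8×1 boundary matrix has rank 1 and Smith normal form diag(1).

Reading off H_k = ker ∂_k / im ∂_{k+1}:

  H_0: rank C_0 − rank ∂_1 = 7 − 6 = 1, and the invariant factors of ∂_1 are all 1, so H_0 = Z.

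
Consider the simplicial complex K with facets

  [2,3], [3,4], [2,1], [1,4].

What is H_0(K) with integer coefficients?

Take the total order 1 < 2 < 3 < 4 on the vertex set. Then K (dimension 1) consists of the simplices:

  0-simplices (4): [1], [2], [3], [4]
  1-simplices (4): [1,2], [1,4], [2,3], [3,4]

Hence C_0 ≅ Z^4, C_1 ≅ Z^4.

∂_1: C_1 → C_0 maps an edge to its endpoints' difference, ∂[p,q] = q − p. For instance
  ∂[1,4] = [4] − [1].
The 4×4 boundary matrix has rank 3 and Smith normal form diag(1,1,1).

Reading off H_k = ker ∂_k / im ∂_{k+1}:

  H_0: rank C_0 − rank ∂_1 = 4 − 3 = 1, and the invariant factors of ∂_1 are all 1, so H_0 = Z.

H_0 = Z.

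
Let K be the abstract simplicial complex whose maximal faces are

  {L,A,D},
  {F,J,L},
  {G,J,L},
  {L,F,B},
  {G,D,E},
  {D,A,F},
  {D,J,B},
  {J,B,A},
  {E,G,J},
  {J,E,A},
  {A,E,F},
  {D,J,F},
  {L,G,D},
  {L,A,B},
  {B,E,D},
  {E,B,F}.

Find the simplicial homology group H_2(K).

We work with the vertex ordering A < B < D < E < F < G < J < L. The simplices of K, each written with vertices in increasing order, are:

  0-simplices (8): A, B, D, E, F, G, J, L
  1-simplices (24): AB, AD, AE, AF, AJ, AL, BD, BE, BF, BJ, BL, DE, DF, DG, DJ, DL, EF, EG, EJ, FJ, FL, GJ, GL, JL
  2-simplices (16): ABJ, ABL, ADF, ADL, AEF, AEJ, BDE, BDJ, BEF, BFL, DEG, DFJ, DGL, EGJ, FJL, GJL

Hence C_0 ≅ Z^8, C_1 ≅ Z^24, C_2 ≅ Z^16.

Boundary ∂_1: C_1 → C_0 sends each edge [p,q] (with p < q) to q − p. For instance
  ∂BF = F − B.
As a 8×24 matrix over Z this has rank 7, with invariant factors (1,1,1,1,1,1,1).

∂_2: C_2 → C_1 maps a triangle to the signed sum of its edges. For instance
  ∂ADF = DF − AF + AD,
  ∂FJL = JL − FL + FJ.
As a 24×16 matrix over Z this has rank 15, with invariant factors (1,1,1,1,1,1,1,1,1,1,1,1,1,1,1).

Reading off H_k = ker ∂_k / im ∂_{k+1}:

  H_2: rank ker ∂_2 − rank ∂_3 = (16 − 15) − 0 = 1, and there is no ∂_3, so H_2 ≅ Z.

H_2 = Z.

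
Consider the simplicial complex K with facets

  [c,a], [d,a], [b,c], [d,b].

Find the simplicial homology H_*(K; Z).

H_0 = Z,  H_1 = Z.

Fix the vertex order a < b < c < d and write every simplex with vertices in increasing order. Then dim K = 1 and the simplices of K are:

  0-simplices (4): a, b, c, d
  1-simplices (4): ac, ad, bc, bd

Hence C_0 ≅ Z^4, C_1 ≅ Z^4.

The boundary map ∂_1: C_1 → C_0 maps an edge to its endpoints' difference, ∂[p,q] = q − p. For instance
  ∂ad = d − a.
The 4×4 boundary matrix has rank 3 and Smith normal form diag(1,1,1).

Reading off H_k = ker ∂_k / im ∂_{k+1}:

  H_0: rank C_0 − rank ∂_1 = 4 − 3 = 1, and the invariant factors of ∂_1 are all 1, so H_0 ≅ Z.
  H_1: rank ker ∂_1 − rank ∂_2 = (4 − 3) − 0 = 1, and there is no ∂_2, so H_1 ≅ Z.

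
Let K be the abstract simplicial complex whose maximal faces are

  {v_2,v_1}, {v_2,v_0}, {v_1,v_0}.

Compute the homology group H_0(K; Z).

H_0 = Z.

Take the total order v_0 < v_1 < v_2 on the vertex set. Then K (dimension 1) consists of the simplices:

  0-simplices (3): [v_0], [v_1], [v_2]
  1-simplices (3): [v_0,v_1], [v_0,v_2], [v_1,v_2]

Hence C_0 ≅ Z^3, C_1 ≅ Z^3.

Boundary ∂_1: C_1 → C_0 is given by ∂[p,q] = [q] − [p]. For instance
  ∂[v_1,v_2] = [v_2] − [v_1].
As a 3×3 matrix over Z this has rank 2, with invariant factors (1,1).

Reading off H_k = ker ∂_k / im ∂_{k+1}:

  H_0: rank C_0 − rank ∂_1 = 3 − 2 = 1, and the invariant factors of ∂_1 are all 1, so H_0 ≅ Z.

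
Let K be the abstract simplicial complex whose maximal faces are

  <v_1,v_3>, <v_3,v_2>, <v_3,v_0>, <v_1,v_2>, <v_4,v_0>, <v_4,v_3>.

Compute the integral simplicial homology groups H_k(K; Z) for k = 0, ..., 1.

Fix the vertex order v_0 < v_1 < v_2 < v_3 < v_4 and write every simplex with vertices in increasing order. Then dim K = 1 and the simplices of K are:

  0-simplices (5): [v_0], [v_1], [v_2], [v_3], [v_4]
  1-simplices (6): [v_0,v_3], [v_0,v_4], [v_1,v_2], [v_1,v_3], [v_2,v_3], [v_3,v_4]

so the chain groups are C_0 ≅ Z^5, C_1 ≅ Z^6.

The boundary map ∂_1: C_1 → C_0 maps an edge to its endpoints' difference, ∂[p,q] = q − p. For instance
  ∂[v_3,v_4] = [v_4] − [v_3].
This gives a 5×6 integer matrix of rank 4; reducing to Smith normal form yields diagonal entries (1,1,1,1).

Reading off H_k = ker ∂_k / im ∂_{k+1}:

  H_0: rank C_0 − rank ∂_1 = 5 − 4 = 1, and the invariant factors of ∂_1 are all 1, so H_0 = Z.
  H_1: rank ker ∂_1 − rank ∂_2 = (6 − 4) − 0 = 2, and there is no ∂_2, so H_1 = Z^2.

(K is a triangulation of a wedge of 2 circles.)

H_0 = Z,  H_1 = Z^2.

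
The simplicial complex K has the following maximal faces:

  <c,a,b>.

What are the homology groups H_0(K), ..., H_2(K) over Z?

Fix the vertex order a < b < c and write every simplex with vertices in increasing order. Then dim K = 2 and the simplices of K are:

  0-simplices (3): a, b, c
  1-simplices (3): ab, ac, bc
  2-simplices (1): abc

giving chain groups C_0 ≅ Z^3, C_1 ≅ Z^3, C_2 ≅ Z^1.

Boundary ∂_1: C_1 → C_0 sends each edge [p,q] (with p < q) to q − p.
As a 3×3 matrix over Z this has rank 2, with invariant factors (1,1).

The boundary map ∂_2: C_2 → C_1 maps a triangle to the signed sum of its edges. For instance
  ∂abc = bc − ac + ab.
The 3×1 boundary matrix has rank 1 and Smith normal form diag(1).

Reading off H_k = ker ∂_k / im ∂_{k+1}:

  H_0: rank C_0 − rank ∂_1 = 3 − 2 = 1, and the invariant factors of ∂_1 are all 1, so H_0 ≅ Z.
  H_1: rank ker ∂_1 − rank ∂_2 = (3 − 2) − 1 = 0, and the invariant factors of ∂_2 are all 1, so H_1 ≅ 0.
  H_2: rank ker ∂_2 − rank ∂_3 = (1 − 1) − 0 = 0, and there is no ∂_3, so H_2 ≅ 0.

(K is a triangulation of the 2-simplex.)

H_0 = Z,  H_1 = 0,  H_2 = 0.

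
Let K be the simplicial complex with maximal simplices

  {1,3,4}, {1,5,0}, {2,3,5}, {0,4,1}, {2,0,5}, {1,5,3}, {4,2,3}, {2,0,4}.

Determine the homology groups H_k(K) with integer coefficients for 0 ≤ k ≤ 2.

We work with the vertex ordering 0 < 1 < 2 < 3 < 4 < 5. The simplices of K, each written with vertices in increasing order, are:

  0-simplices (6): [0], [1], [2], [3], [4], [5]
  1-simplices (12): [0,1], [0,2], [0,4], [0,5], [1,3], [1,4], [1,5], [2,3], [2,4], [2,5], [3,4], [3,5]
  2-simplices (8): [0,1,4], [0,1,5], [0,2,4], [0,2,5], [1,3,4], [1,3,5], [2,3,4], [2,3,5]

Hence C_0 ≅ Z^6, C_1 ≅ Z^12, C_2 ≅ Z^8.

The boundary map ∂_1: C_1 → C_0 sends each edge [p,q] (with p < q) to q − p. For instance
  ∂[3,4] = [4] − [3].
The 6×12 boundary matrix has rank 5 and Smith normal form diag(1,1,1,1,1).

∂_2: C_2 → C_1 maps a triangle to the signed sum of its edges. For instance
  ∂[0,2,4] = [2,4] − [0,4] + [0,2],
  ∂[2,3,5] = [3,5] − [2,5] + [2,3].
The resulting 12×8 matrix has rank 7, and its Smith normal form has invariant factors (1,1,1,1,1,1,1).

Now H_k = ker ∂_k / im ∂_{k+1}, so:

  H_0: rank C_0 − rank ∂_1 = 6 − 5 = 1, and the invariant factors of ∂_1 are all 1, so H_0 = Z.
  H_1: rank ker ∂_1 − rank ∂_2 = (12 − 5) − 7 = 0, and the invariant factors of ∂_2 are all 1, so H_1 = 0.
  H_2: rank ker ∂_2 − rank ∂_3 = (8 − 7) − 0 = 1, and there is no ∂_3, so H_2 = Z.

H_0 ≅ Z,  H_1 = 0,  H_2 ≅ Z.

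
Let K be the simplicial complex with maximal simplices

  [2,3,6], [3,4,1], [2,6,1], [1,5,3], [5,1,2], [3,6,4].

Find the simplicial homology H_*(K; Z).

H_0 ≅ Z,  H_1 ≅ Z,  H_2 = 0.

Fix the vertex order 1 < 2 < 3 < 4 < 5 < 6 and write every simplex with vertices in increasing order. Then dim K = 2 and the simplices of K are:

  0-simplices (6): [1], [2], [3], [4], [5], [6]
  1-simplices (12): [1,2], [1,3], [1,4], [1,5], [1,6], [2,3], [2,5], [2,6], [3,4], [3,5], [3,6], [4,6]
  2-simplices (6): [1,2,5], [1,2,6], [1,3,4], [1,3,5], [2,3,6], [3,4,6]

so the chain groups are C_0 ≅ Z^6, C_1 ≅ Z^12, C_2 ≅ Z^6.

∂_1: C_1 → C_0 maps an edge to its endpoints' difference, ∂[p,q] = q − p. For instance
  ∂[2,6] = [6] − [2].
The 6×12 boundary matrix has rank 5 and Smith normal form diag(1,1,1,1,1).

The boundary map ∂_2: C_2 → C_1 acts by ∂[p,q,r] = [q,r] − [p,r] + [p,q]. For instance
  ∂[3,4,6] = [4,6] − [3,6] + [3,4],
  ∂[1,3,5] = [3,5] − [1,5] + [1,3].
The 12×6 boundary matrix has rank 6 and Smith normal form diag(1,1,1,1,1,1).

Computing H_k = (kernel of ∂_k) / (image of ∂_{k+1}):

  H_0: rank C_0 − rank ∂_1 = 6 − 5 = 1, and the invariant factors of ∂_1 are all 1, so H_0 ≅ Z.
  H_1: rank ker ∂_1 − rank ∂_2 = (12 − 5) − 6 = 1, and the invariant factors of ∂_2 are all 1, so H_1 ≅ Z.
  H_2: rank ker ∂_2 − rank ∂_3 = (6 − 6) − 0 = 0, and there is no ∂_3, so H_2 ≅ 0.

As a check, the Euler characteristic is 6 − 12 + 6 = 0, which agrees with 1 − 1 + 0 = 0.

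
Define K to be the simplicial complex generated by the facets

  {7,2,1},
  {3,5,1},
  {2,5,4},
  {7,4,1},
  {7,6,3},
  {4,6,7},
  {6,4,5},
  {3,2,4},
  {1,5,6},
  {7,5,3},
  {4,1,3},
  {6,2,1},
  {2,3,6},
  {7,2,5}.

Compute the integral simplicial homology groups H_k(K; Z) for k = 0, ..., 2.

We work with the vertex ordering 1 < 2 < 3 < 4 < 5 < 6 < 7. The simplices of K, each written with vertices in increasing order, are:

  0-simplices (7): [1], [2], [3], [4], [5], [6], [7]
  1-simplices (21): [1,2], [1,3], [1,4], [1,5], [1,6], [1,7], [2,3], [2,4], [2,5], [2,6], [2,7], [3,4], [3,5], [3,6], [3,7], [4,5], [4,6], [4,7], [5,6], [5,7], [6,7]
  2-simplices (14): [1,2,6], [1,2,7], [1,3,4], [1,3,5], [1,4,7], [1,5,6], [2,3,4], [2,3,6], [2,4,5], [2,5,7], [3,5,7], [3,6,7], [4,5,6], [4,6,7]

so the chain groups are C_0 ≅ Z^7, C_1 ≅ Z^21, C_2 ≅ Z^14.

∂_1: C_1 → C_0 is given by ∂[p,q] = [q] − [p]. For instance
  ∂[2,4] = [4] − [2].
This gives a 7×21 integer matrix of rank 6; reducing to Smith normal form yields diagonal entries (1,1,1,1,1,1).

Boundary ∂_2: C_2 → C_1 sends each 2-simplex [p,q,r] to [q,r] − [p,r] + [p,q]. For instance
  ∂[4,5,6] = [5,6] − [4,6] + [4,5],
  ∂[4,6,7] = [6,7] − [4,7] + [4,6].
The resulting 21×14 matrix has rank 13, and its Smith normal form has invariant factors (1,1,1,1,1,1,1,1,1,1,1,1,1).

Now H_k = ker ∂_k / im ∂_{k+1}, so:

  H_0: rank C_0 − rank ∂_1 = 7 − 6 = 1, and the invariant factors of ∂_1 are all 1, so H_0 = Z.
  H_1: rank ker ∂_1 − rank ∂_2 = (21 − 6) − 13 = 2, and the invariant factors of ∂_2 are all 1, so H_1 = Z^2.
  H_2: rank ker ∂_2 − rank ∂_3 = (14 − 13) − 0 = 1, and there is no ∂_3, so H_2 = Z.

As a check, the Euler characteristic is 7 − 21 + 14 = 0, which agrees with 1 − 2 + 1 = 0.

H_0 = Z,  H_1 = Z^2,  H_2 = Z.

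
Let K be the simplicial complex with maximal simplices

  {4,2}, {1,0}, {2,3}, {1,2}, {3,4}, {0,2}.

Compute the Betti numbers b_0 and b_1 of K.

Take the total order 0 < 1 < 2 < 3 < 4 on the vertex set. Then K (dimension 1) consists of the simplices:

  0-simplices (5): [0], [1], [2], [3], [4]
  1-simplices (6): [0,1], [0,2], [1,2], [2,3], [2,4], [3,4]

Hence C_0 ≅ Z^5, C_1 ≅ Z^6.

The boundary map ∂_1: C_1 → C_0 maps an edge to its endpoints' difference, ∂[p,q] = q − p.
As a 5×6 matrix over Z this has rank 4, with invariant factors (1,1,1,1).

Computing H_k = (kernel of ∂_k) / (image of ∂_{k+1}):

  H_0: rank C_0 − rank ∂_1 = 5 − 4 = 1, and the invariant factors of ∂_1 are all 1, so H_0 ≅ Z.
  H_1: rank ker ∂_1 − rank ∂_2 = (6 − 4) − 0 = 2, and there is no ∂_2, so H_1 ≅ Z^2.

(K is a triangulation of a wedge of 2 circles.)

Hence the Betti numbers are b_0 = 1, b_1 = 2.

b_0 = 1, b_1 = 2.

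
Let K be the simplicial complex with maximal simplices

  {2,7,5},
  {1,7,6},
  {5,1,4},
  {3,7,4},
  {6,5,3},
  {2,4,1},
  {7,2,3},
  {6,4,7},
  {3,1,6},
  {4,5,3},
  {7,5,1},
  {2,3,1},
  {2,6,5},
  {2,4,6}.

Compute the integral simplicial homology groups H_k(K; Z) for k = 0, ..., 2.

Fix the vertex order 1 < 2 < 3 < 4 < 5 < 6 < 7 and write every simplex with vertices in increasing order. Then dim K = 2 and the simplices of K are:

  0-simplices (7): [1], [2], [3], [4], [5], [6], [7]
  1-simplices (21): [1,2], [1,3], [1,4], [1,5], [1,6], [1,7], [2,3], [2,4], [2,5], [2,6], [2,7], [3,4], [3,5], [3,6], [3,7], [4,5], [4,6], [4,7], [5,6], [5,7], [6,7]
  2-simplices (14): [1,2,3], [1,2,4], [1,3,6], [1,4,5], [1,5,7], [1,6,7], [2,3,7], [2,4,6], [2,5,6], [2,5,7], [3,4,5], [3,4,7], [3,5,6], [4,6,7]

so the chain groups are C_0 ≅ Z^7, C_1 ≅ Z^21, C_2 ≅ Z^14.

The boundary map ∂_1: C_1 → C_0 sends each edge [p,q] (with p < q) to q − p. For instance
  ∂[1,2] = [2] − [1].
The 7×21 boundary matrix has rank 6 and Smith normal form diag(1,1,1,1,1,1).

∂_2: C_2 → C_1 maps a triangle to the signed sum of its edges. For instance
  ∂[1,4,5] = [4,5] − [1,5] + [1,4],
  ∂[3,4,7] = [4,7] − [3,7] + [3,4].
This gives a 21×14 integer matrix of rank 13; reducing to Smith normal form yields diagonal entries (1,1,1,1,1,1,1,1,1,1,1,1,1).

From H_k ≅ ker(∂_k) / im(∂_{k+1}) we obtain:

  H_0: rank C_0 − rank ∂_1 = 7 − 6 = 1, and the invariant factors of ∂_1 are all 1, so H_0 ≅ Z.
  H_1: rank ker ∂_1 − rank ∂_2 = (21 − 6) − 13 = 2, and the invariant factors of ∂_2 are all 1, so H_1 ≅ Z^2.
  H_2: rank ker ∂_2 − rank ∂_3 = (14 − 13) − 0 = 1, and there is no ∂_3, so H_2 ≅ Z.

As a check, the Euler characteristic is 7 − 21 + 14 = 0, which agrees with 1 − 2 + 1 = 0.

H_0 ≅ Z,  H_1 ≅ Z^2,  H_2 ≅ Z.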